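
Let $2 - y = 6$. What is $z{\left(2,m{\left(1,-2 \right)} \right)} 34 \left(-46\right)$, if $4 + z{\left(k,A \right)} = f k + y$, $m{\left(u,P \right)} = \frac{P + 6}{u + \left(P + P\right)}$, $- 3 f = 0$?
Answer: $12512$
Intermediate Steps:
$y = -4$ ($y = 2 - 6 = -4$)
$f = 0$ ($f = \left(- \frac{1}{3}\right) 0 = 0$)
$m{\left(u,P \right)} = \frac{6 + P}{u + 2 P}$
$z{\left(k,A \right)} = -8$ ($z{\left(k,A \right)} = -4 - \left(4 + 0 k\right) = -4 + \left(0 - 4\right) = -4 - 4 = -8$)
$z{\left(2,m{\left(1,-2 \right)} \right)} 34 \left(-46\right) = \left(-8\right) 34 \left(-46\right) = \left(-272\right) \left(-46\right) = 12512$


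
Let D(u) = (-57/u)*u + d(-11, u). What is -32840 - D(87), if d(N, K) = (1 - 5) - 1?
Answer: -32778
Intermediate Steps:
d(N, K) = -5 (d(N, K) = -4 - 1 = -5)
D(u) = -62 (D(u) = (-57/u)*u - 5 = -57 - 5 = -62)
-32840 - D(87) = -32840 - 1*(-62) = -32840 + 62 = -32778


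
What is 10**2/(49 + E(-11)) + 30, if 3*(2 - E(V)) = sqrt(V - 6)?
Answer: 22020/689 + 150*I*sqrt(17)/11713 ≈ 31.959 + 0.052802*I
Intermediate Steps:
E(V) = 2 - sqrt(-6 + V)/3 (E(V) = 2 - sqrt(V - 6)/3 = 2 - sqrt(-6 + V)/3)
10**2/(49 + E(-11)) + 30 = 10**2/(49 + (2 - sqrt(-6 - 11)/3)) + 30 = 100/(49 + (2 - I*sqrt(17)/3)) + 30 = 100/(51 - I*sqrt(17)/3) + 30 = 30 + 100/(51 - I*sqrt(17)/3)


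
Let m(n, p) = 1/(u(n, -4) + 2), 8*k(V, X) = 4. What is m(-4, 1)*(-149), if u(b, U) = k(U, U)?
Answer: -298/5 ≈ -59.600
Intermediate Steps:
k(V, X) = 1/2 (k(V, X) = (1/8)*4 = 1/2)
u(b, U) = 1/2
m(n, p) = 2/5 (m(n, p) = 1/(1/2 + 2) = 1/(5/2) = 2/5)
m(-4, 1)*(-149) = (2/5)*(-149) = -298/5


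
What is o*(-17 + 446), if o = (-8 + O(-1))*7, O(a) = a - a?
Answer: -24024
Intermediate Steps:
O(a) = 0
o = -56 (o = (-8 + 0)*7 = -8*7 = -56)
o*(-17 + 446) = -56*(-17 + 446) = -56*429 = -24024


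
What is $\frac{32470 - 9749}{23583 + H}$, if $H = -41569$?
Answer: $- \frac{22721}{17986} \approx -1.2633$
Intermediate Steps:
$\frac{32470 - 9749}{23583 + H} = \frac{32470 - 9749}{23583 - 41569} = \frac{22721}{-17986} = 22721 \left(- \frac{1}{17986}\right) = - \frac{22721}{17986}$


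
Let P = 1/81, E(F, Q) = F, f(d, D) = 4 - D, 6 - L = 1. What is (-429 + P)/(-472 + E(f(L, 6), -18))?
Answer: 17374/19197 ≈ 0.90504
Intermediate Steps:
L = 5 (L = 6 - 1*1 = 6 - 1 = 5)
P = 1/81 ≈ 0.012346
(-429 + P)/(-472 + E(f(L, 6), -18)) = (-429 + 1/81)/(-472 + (4 - 1*6)) = -34748/(81*(-472 + (4 - 6))) = -34748/(81*(-472 - 2)) = -34748/81/(-474) = -34748/81*(-1/474) = 17374/19197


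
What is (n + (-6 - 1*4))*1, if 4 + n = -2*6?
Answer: -26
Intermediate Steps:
n = -16 (n = -4 - 2*6 = -4 - 12 = -16)
(n + (-6 - 1*4))*1 = (-16 + (-6 - 1*4))*1 = (-16 + (-6 - 4))*1 = (-16 - 10)*1 = -26*1 = -26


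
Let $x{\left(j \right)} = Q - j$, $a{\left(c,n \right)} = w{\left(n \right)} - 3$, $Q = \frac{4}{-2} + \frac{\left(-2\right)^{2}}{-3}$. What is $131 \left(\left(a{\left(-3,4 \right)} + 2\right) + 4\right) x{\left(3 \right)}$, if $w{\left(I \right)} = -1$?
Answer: $- \frac{4978}{3} \approx -1659.3$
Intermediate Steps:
$Q = - \frac{10}{3}$ ($Q = 4 \left(- \frac{1}{2}\right) + 4 \left(- \frac{1}{3}\right) = -2 - \frac{4}{3} = - \frac{10}{3} \approx -3.3333$)
$a{\left(c,n \right)} = -4$ ($a{\left(c,n \right)} = -1 - 3 = -4$)
$x{\left(j \right)} = - \frac{10}{3} - j$
$131 \left(\left(a{\left(-3,4 \right)} + 2\right) + 4\right) x{\left(3 \right)} = 131 \left(\left(-4 + 2\right) + 4\right) \left(- \frac{10}{3} - 3\right) = 131 \left(-2 + 4\right) \left(- \frac{10}{3} - 3\right) = 131 \cdot 2 \left(- \frac{19}{3}\right) = 131 \left(- \frac{38}{3}\right) = - \frac{4978}{3}$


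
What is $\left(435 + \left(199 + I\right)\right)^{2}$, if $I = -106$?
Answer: $278784$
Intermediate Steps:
$\left(435 + \left(199 + I\right)\right)^{2} = \left(435 + \left(199 - 106\right)\right)^{2} = \left(435 + 93\right)^{2} = 528^{2} = 278784$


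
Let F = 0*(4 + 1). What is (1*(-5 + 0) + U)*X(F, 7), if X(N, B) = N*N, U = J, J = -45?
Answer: 0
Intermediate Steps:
F = 0 (F = 0*5 = 0)
U = -45
X(N, B) = N²
(1*(-5 + 0) + U)*X(F, 7) = (1*(-5 + 0) - 45)*0² = (1*(-5) - 45)*0 = (-5 - 45)*0 = -50*0 = 0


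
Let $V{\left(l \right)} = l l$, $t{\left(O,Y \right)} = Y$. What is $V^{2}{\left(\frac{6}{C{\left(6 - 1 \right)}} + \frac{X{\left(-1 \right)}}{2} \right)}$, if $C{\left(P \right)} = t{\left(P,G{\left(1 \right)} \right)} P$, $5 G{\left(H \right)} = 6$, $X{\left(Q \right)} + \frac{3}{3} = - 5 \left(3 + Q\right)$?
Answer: $\frac{6561}{16} \approx 410.06$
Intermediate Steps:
$X{\left(Q \right)} = -16 - 5 Q$ ($X{\left(Q \right)} = -1 - 5 \left(3 + Q\right) = -1 - \left(15 + 5 Q\right) = -16 - 5 Q$)
$G{\left(H \right)} = \frac{6}{5}$ ($G{\left(H \right)} = \frac{1}{5} \cdot 6 = \frac{6}{5}$)
$C{\left(P \right)} = \frac{6 P}{5}$
$V{\left(l \right)} = l^{2}$
$V^{2}{\left(\frac{6}{C{\left(6 - 1 \right)}} + \frac{X{\left(-1 \right)}}{2} \right)} = \left(\left(\frac{6}{\frac{6}{5} \left(6 - 1\right)} + \frac{-16 - -5}{2}\right)^{2}\right)^{2} = \left(\left(\frac{6}{\frac{6}{5} \left(6 - 1\right)} + \left(-16 + 5\right) \frac{1}{2}\right)^{2}\right)^{2} = \left(\left(\frac{6}{\frac{6}{5} \cdot 5} - \frac{11}{2}\right)^{2}\right)^{2} = \left(\left(\frac{6}{6} - \frac{11}{2}\right)^{2}\right)^{2} = \left(\left(6 \cdot \frac{1}{6} - \frac{11}{2}\right)^{2}\right)^{2} = \left(\left(1 - \frac{11}{2}\right)^{2}\right)^{2} = \left(\left(- \frac{9}{2}\right)^{2}\right)^{2} = \left(\frac{81}{4}\right)^{2} = \frac{6561}{16}$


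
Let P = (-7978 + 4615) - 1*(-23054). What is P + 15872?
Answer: 35563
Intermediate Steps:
P = 19691 (P = -3363 + 23054 = 19691)
P + 15872 = 19691 + 15872 = 35563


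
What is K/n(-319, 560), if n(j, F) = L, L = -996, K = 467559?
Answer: -155853/332 ≈ -469.44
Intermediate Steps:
n(j, F) = -996
K/n(-319, 560) = 467559/(-996) = 467559*(-1/996) = -155853/332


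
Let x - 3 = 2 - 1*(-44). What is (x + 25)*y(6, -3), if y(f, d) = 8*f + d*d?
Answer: 4218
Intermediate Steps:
y(f, d) = d² + 8*f (y(f, d) = 8*f + d² = d² + 8*f)
x = 49 (x = 3 + (2 - 1*(-44)) = 3 + (2 + 44) = 3 + 46 = 49)
(x + 25)*y(6, -3) = (49 + 25)*((-3)² + 8*6) = 74*(9 + 48) = 74*57 = 4218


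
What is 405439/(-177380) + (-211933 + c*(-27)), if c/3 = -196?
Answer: -34776996099/177380 ≈ -1.9606e+5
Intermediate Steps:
c = -588 (c = 3*(-196) = -588)
405439/(-177380) + (-211933 + c*(-27)) = 405439/(-177380) + (-211933 - 588*(-27)) = 405439*(-1/177380) + (-211933 + 15876) = -405439/177380 - 196057 = -34776996099/177380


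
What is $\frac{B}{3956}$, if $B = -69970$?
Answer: $- \frac{34985}{1978} \approx -17.687$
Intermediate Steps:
$\frac{B}{3956} = - \frac{69970}{3956} = \left(-69970\right) \frac{1}{3956} = - \frac{34985}{1978}$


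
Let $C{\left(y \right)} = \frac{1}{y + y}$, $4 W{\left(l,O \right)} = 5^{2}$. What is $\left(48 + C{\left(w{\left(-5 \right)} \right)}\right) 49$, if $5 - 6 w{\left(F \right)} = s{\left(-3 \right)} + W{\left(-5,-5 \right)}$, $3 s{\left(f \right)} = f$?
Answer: $1764$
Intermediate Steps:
$s{\left(f \right)} = \frac{f}{3}$
$W{\left(l,O \right)} = \frac{25}{4}$ ($W{\left(l,O \right)} = \frac{5^{2}}{4} = \frac{1}{4} \cdot 25 = \frac{25}{4}$)
$w{\left(F \right)} = - \frac{1}{24}$ ($w{\left(F \right)} = \frac{5}{6} - \frac{\frac{1}{3} \left(-3\right) + \frac{25}{4}}{6} = \frac{5}{6} - \frac{-1 + \frac{25}{4}}{6} = \frac{5}{6} - \frac{7}{8} = - \frac{1}{24}$)
$C{\left(y \right)} = \frac{1}{2 y}$
$\left(48 + C{\left(w{\left(-5 \right)} \right)}\right) 49 = \left(48 + \frac{1}{2 \left(- \frac{1}{24}\right)}\right) 49 = \left(48 + \frac{1}{2} \left(-24\right)\right) 49 = \left(48 - 12\right) 49 = 36 \cdot 49 = 1764$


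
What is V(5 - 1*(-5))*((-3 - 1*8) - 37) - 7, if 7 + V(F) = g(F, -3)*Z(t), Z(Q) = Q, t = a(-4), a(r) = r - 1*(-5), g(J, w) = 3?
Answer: 185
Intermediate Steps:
a(r) = 5 + r (a(r) = r + 5 = 5 + r)
t = 1 (t = 5 - 4 = 1)
V(F) = -4 (V(F) = -7 + 3*1 = -7 + 3 = -4)
V(5 - 1*(-5))*((-3 - 1*8) - 37) - 7 = -4*((-3 - 1*8) - 37) - 7 = -4*((-3 - 8) - 37) - 7 = -4*(-11 - 37) - 7 = -4*(-48) - 7 = 192 - 7 = 185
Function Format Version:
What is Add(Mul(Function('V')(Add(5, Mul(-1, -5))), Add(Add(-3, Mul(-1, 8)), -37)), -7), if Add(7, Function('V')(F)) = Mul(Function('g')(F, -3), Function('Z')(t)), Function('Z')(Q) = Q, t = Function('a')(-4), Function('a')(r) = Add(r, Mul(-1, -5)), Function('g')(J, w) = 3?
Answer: 185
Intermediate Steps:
Function('a')(r) = Add(5, r) (Function('a')(r) = Add(r, 5) = Add(5, r))
t = 1 (t = Add(5, -4) = 1)
Function('V')(F) = -4 (Function('V')(F) = Add(-7, Mul(3, 1)) = Add(-7, 3) = -4)
Add(Mul(Function('V')(Add(5, Mul(-1, -5))), Add(Add(-3, Mul(-1, 8)), -37)), -7) = Add(Mul(-4, Add(Add(-3, Mul(-1, 8)), -37)), -7) = Add(Mul(-4, Add(Add(-3, -8), -37)), -7) = Add(Mul(-4, Add(-11, -37)), -7) = Add(Mul(-4, -48), -7) = Add(192, -7) = 185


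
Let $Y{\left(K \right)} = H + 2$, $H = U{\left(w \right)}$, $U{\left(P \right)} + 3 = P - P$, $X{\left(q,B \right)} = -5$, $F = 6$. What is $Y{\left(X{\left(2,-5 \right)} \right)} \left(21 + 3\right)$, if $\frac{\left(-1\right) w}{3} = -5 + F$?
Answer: $-24$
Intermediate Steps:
$w = -3$ ($w = - 3 \left(-5 + 6\right) = \left(-3\right) 1 = -3$)
$U{\left(P \right)} = -3$ ($U{\left(P \right)} = -3 + \left(P - P\right) = -3 + 0 = -3$)
$H = -3$
$Y{\left(K \right)} = -1$ ($Y{\left(K \right)} = -3 + 2 = -1$)
$Y{\left(X{\left(2,-5 \right)} \right)} \left(21 + 3\right) = - (21 + 3) = \left(-1\right) 24 = -24$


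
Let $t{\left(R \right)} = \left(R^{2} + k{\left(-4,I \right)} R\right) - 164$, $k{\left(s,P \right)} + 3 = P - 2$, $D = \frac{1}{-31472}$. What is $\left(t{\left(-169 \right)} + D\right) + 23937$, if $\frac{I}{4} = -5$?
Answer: $\frac{1780024847}{31472} \approx 56559.0$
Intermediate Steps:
$D = - \frac{1}{31472} \approx -3.1774 \cdot 10^{-5}$
$I = -20$ ($I = 4 \left(-5\right) = -20$)
$k{\left(s,P \right)} = -5 + P$ ($k{\left(s,P \right)} = -3 + \left(P - 2\right) = -3 + \left(-2 + P\right) = -5 + P$)
$t{\left(R \right)} = -164 + R^{2} - 25 R$ ($t{\left(R \right)} = \left(R^{2} + \left(-5 - 20\right) R\right) - 164 = \left(R^{2} - 25 R\right) - 164 = -164 + R^{2} - 25 R$)
$\left(t{\left(-169 \right)} + D\right) + 23937 = \left(\left(-164 + \left(-169\right)^{2} - -4225\right) - \frac{1}{31472}\right) + 23937 = \left(\left(-164 + 28561 + 4225\right) - \frac{1}{31472}\right) + 23937 = \left(32622 - \frac{1}{31472}\right) + 23937 = \frac{1026679583}{31472} + 23937 = \frac{1780024847}{31472}$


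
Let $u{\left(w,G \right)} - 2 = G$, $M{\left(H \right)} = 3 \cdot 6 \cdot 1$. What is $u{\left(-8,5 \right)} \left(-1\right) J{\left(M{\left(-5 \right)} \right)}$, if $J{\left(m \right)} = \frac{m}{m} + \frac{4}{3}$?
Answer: $- \frac{49}{3} \approx -16.333$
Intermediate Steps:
$M{\left(H \right)} = 18$ ($M{\left(H \right)} = 18 \cdot 1 = 18$)
$u{\left(w,G \right)} = 2 + G$
$J{\left(m \right)} = \frac{7}{3}$ ($J{\left(m \right)} = 1 + 4 \cdot \frac{1}{3} = 1 + \frac{4}{3} = \frac{7}{3}$)
$u{\left(-8,5 \right)} \left(-1\right) J{\left(M{\left(-5 \right)} \right)} = \left(2 + 5\right) \left(-1\right) \frac{7}{3} = 7 \left(-1\right) \frac{7}{3} = \left(-7\right) \frac{7}{3} = - \frac{49}{3}$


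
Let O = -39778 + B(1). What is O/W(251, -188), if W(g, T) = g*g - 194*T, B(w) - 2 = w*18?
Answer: -39758/99473 ≈ -0.39969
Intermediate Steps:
B(w) = 2 + 18*w (B(w) = 2 + w*18 = 2 + 18*w)
W(g, T) = g² - 194*T
O = -39758 (O = -39778 + (2 + 18*1) = -39778 + (2 + 18) = -39778 + 20 = -39758)
O/W(251, -188) = -39758/(251² - 194*(-188)) = -39758/(63001 + 36472) = -39758/99473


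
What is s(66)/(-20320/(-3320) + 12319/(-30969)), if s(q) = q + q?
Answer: 339296364/14709775 ≈ 23.066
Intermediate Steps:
s(q) = 2*q
s(66)/(-20320/(-3320) + 12319/(-30969)) = (2*66)/(-20320/(-3320) + 12319/(-30969)) = 132/(-20320*(-1/3320) + 12319*(-1/30969)) = 132/(508/83 - 12319/30969) = 132/(14709775/2570427) = 132*(2570427/14709775) = 339296364/14709775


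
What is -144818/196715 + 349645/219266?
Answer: 37026752587/43132911190 ≈ 0.85843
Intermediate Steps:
-144818/196715 + 349645/219266 = 37026752587/43132911190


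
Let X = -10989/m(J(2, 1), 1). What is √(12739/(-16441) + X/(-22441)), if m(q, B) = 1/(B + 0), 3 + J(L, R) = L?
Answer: 5*I*√1552636899118630/368952481 ≈ 0.53399*I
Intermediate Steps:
J(L, R) = -3 + L
m(q, B) = 1/B
X = -10989 (X = -10989/(1/1) = -10989/1 = -10989 ≈ -10989.)
√(12739/(-16441) + X/(-22441)) = √(12739/(-16441) - 10989/(-22441)) = √(12739*(-1/16441) - 10989*(-1/22441)) = √(-12739/16441 + 10989/22441) = √(-105205750/368952481) = 5*I*√1552636899118630/368952481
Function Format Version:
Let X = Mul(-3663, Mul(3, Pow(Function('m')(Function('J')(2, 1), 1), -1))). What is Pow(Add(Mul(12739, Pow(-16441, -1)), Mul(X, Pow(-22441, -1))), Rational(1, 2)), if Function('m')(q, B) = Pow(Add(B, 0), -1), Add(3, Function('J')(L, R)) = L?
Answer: Mul(Rational(5, 368952481), I, Pow(1552636899118630, Rational(1, 2))) ≈ Mul(0.53399, I)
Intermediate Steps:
Function('J')(L, R) = Add(-3, L)
Function('m')(q, B) = Pow(B, -1)
X = -10989 (X = Mul(-3663, Mul(3, Pow(Pow(1, -1), -1))) = Mul(-3663, Mul(3, Pow(1, -1))) = Mul(-3663, Mul(3, 1)) = Mul(-3663, 3) = -10989)
Pow(Add(Mul(12739, Pow(-16441, -1)), Mul(X, Pow(-22441, -1))), Rational(1, 2)) = Pow(Add(Mul(12739, Pow(-16441, -1)), Mul(-10989, Pow(-22441, -1))), Rational(1, 2)) = Pow(Add(Mul(12739, Rational(-1, 16441)), Mul(-10989, Rational(-1, 22441))), Rational(1, 2)) = Pow(Add(Rational(-12739, 16441), Rational(10989, 22441)), Rational(1, 2)) = Pow(Rational(-105205750, 368952481), Rational(1, 2)) = Mul(Rational(5, 368952481), I, Pow(1552636899118630, Rational(1, 2)))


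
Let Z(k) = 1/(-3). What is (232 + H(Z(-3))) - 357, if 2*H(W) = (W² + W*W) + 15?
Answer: -2113/18 ≈ -117.39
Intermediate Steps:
Z(k) = -⅓
H(W) = 15/2 + W² (H(W) = ((W² + W*W) + 15)/2 = ((W² + W²) + 15)/2 = (2*W² + 15)/2 = (15 + 2*W²)/2 = 15/2 + W²)
(232 + H(Z(-3))) - 357 = (232 + (15/2 + (-⅓)²)) - 357 = (232 + (15/2 + ⅑)) - 357 = (232 + 137/18) - 357 = 4313/18 - 357 = -2113/18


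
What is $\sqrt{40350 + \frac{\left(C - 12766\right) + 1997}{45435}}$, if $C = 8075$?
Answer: $\frac{22 \sqrt{19122122435}}{15145} \approx 200.87$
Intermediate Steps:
$\sqrt{40350 + \frac{\left(C - 12766\right) + 1997}{45435}} = \sqrt{40350 + \frac{\left(8075 - 12766\right) + 1997}{45435}} = \sqrt{40350 + \left(-4691 + 1997\right) \frac{1}{45435}} = \sqrt{40350 - \frac{898}{15145}} = \sqrt{\frac{611099852}{15145}} = \frac{22 \sqrt{19122122435}}{15145}$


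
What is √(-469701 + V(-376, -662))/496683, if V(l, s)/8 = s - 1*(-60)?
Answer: I*√474517/496683 ≈ 0.0013869*I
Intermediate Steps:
V(l, s) = 480 + 8*s (V(l, s) = 8*(s - 1*(-60)) = 8*(s + 60) = 8*(60 + s) = 480 + 8*s)
√(-469701 + V(-376, -662))/496683 = √(-469701 + (480 + 8*(-662)))/496683 = √(-469701 + (480 - 5296))*(1/496683) = √(-469701 - 4816)*(1/496683) = √(-474517)*(1/496683) = (I*√474517)*(1/496683) = I*√474517/496683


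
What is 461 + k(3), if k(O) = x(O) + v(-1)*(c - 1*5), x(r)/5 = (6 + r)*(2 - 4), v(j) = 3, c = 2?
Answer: 362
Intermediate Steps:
x(r) = -60 - 10*r (x(r) = 5*((6 + r)*(2 - 4)) = 5*((6 + r)*(-2)) = 5*(-12 - 2*r) = -60 - 10*r)
k(O) = -69 - 10*O (k(O) = (-60 - 10*O) + 3*(2 - 1*5) = (-60 - 10*O) + 3*(2 - 5) = (-60 - 10*O) + 3*(-3) = (-60 - 10*O) - 9 = -69 - 10*O)
461 + k(3) = 461 + (-69 - 10*3) = 461 + (-69 - 30) = 461 - 99 = 362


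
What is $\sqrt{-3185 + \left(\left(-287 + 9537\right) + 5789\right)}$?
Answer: $\sqrt{11854} \approx 108.88$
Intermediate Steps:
$\sqrt{-3185 + \left(\left(-287 + 9537\right) + 5789\right)} = \sqrt{-3185 + \left(9250 + 5789\right)} = \sqrt{-3185 + 15039} = \sqrt{11854}$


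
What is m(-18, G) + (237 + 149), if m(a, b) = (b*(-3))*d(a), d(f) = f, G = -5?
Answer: 116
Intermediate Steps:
m(a, b) = -3*a*b (m(a, b) = (b*(-3))*a = (-3*b)*a = -3*a*b)
m(-18, G) + (237 + 149) = -3*(-18)*(-5) + (237 + 149) = -270 + 386 = 116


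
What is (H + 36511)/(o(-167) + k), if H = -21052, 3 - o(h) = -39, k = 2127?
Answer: 5153/723 ≈ 7.1273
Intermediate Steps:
o(h) = 42 (o(h) = 3 - 1*(-39) = 3 + 39 = 42)
(H + 36511)/(o(-167) + k) = (-21052 + 36511)/(42 + 2127) = 15459/2169 = 15459*(1/2169) = 5153/723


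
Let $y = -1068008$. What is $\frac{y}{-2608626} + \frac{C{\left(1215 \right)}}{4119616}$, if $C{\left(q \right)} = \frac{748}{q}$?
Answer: $\frac{3775238776723}{9221075529840} \approx 0.40941$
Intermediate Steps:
$\frac{y}{-2608626} + \frac{C{\left(1215 \right)}}{4119616} = - \frac{1068008}{-2608626} + \frac{748 \cdot \frac{1}{1215}}{4119616} = \left(-1068008\right) \left(- \frac{1}{2608626}\right) + 748 \cdot \frac{1}{1215} \cdot \frac{1}{4119616} = \frac{534004}{1304313} + \frac{748}{1215} \cdot \frac{1}{4119616} = \frac{534004}{1304313} + \frac{187}{1251333360} = \frac{3775238776723}{9221075529840}$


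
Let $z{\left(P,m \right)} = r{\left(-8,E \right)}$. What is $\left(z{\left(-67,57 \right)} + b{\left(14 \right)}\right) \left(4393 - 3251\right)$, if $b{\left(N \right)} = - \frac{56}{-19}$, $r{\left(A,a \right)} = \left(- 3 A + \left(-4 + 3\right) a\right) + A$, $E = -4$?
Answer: $\frac{497912}{19} \approx 26206.0$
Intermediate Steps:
$r{\left(A,a \right)} = - a - 2 A$ ($r{\left(A,a \right)} = \left(- 3 A - a\right) + A = \left(- a - 3 A\right) + A = - a - 2 A$)
$b{\left(N \right)} = \frac{56}{19}$ ($b{\left(N \right)} = \left(-56\right) \left(- \frac{1}{19}\right) = \frac{56}{19}$)
$z{\left(P,m \right)} = 20$ ($z{\left(P,m \right)} = \left(-1\right) \left(-4\right) - -16 = 4 + 16 = 20$)
$\left(z{\left(-67,57 \right)} + b{\left(14 \right)}\right) \left(4393 - 3251\right) = \left(20 + \frac{56}{19}\right) \left(4393 - 3251\right) = \frac{436}{19} \cdot 1142 = \frac{497912}{19}$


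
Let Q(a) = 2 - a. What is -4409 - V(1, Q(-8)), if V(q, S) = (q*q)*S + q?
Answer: -4420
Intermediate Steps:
V(q, S) = q + S*q² (V(q, S) = q²*S + q = S*q² + q = q + S*q²)
-4409 - V(1, Q(-8)) = -4409 - (1 + (2 - 1*(-8))*1) = -4409 - (1 + (2 + 8)*1) = -4409 - (1 + 10*1) = -4409 - (1 + 10) = -4409 - 11 = -4420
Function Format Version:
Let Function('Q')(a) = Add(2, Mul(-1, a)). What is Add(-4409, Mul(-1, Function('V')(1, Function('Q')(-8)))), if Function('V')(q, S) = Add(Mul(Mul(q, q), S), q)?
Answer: -4420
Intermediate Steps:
Function('V')(q, S) = Add(q, Mul(S, Pow(q, 2))) (Function('V')(q, S) = Add(Mul(Pow(q, 2), S), q) = Add(Mul(S, Pow(q, 2)), q) = Add(q, Mul(S, Pow(q, 2))))
Add(-4409, Mul(-1, Function('V')(1, Function('Q')(-8)))) = Add(-4409, Mul(-1, Mul(1, Add(1, Mul(Add(2, Mul(-1, -8)), 1))))) = Add(-4409, Mul(-1, Mul(1, Add(1, Mul(Add(2, 8), 1))))) = Add(-4409, Mul(-1, Mul(1, Add(1, Mul(10, 1))))) = Add(-4409, Mul(-1, Mul(1, Add(1, 10)))) = Add(-4409, Mul(-1, Mul(1, 11))) = Add(-4409, Mul(-1, 11)) = Add(-4409, -11) = -4420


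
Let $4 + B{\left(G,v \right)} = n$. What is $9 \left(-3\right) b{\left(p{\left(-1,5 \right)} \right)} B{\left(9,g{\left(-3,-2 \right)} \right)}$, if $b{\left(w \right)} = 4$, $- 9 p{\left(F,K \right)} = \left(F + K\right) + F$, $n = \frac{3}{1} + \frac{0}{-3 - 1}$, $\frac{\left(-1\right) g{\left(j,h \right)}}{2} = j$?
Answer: $108$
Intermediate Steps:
$g{\left(j,h \right)} = - 2 j$
$n = 3$ ($n = 3 \cdot 1 + \frac{0}{-4} = 3 + 0 \left(- \frac{1}{4}\right) = 3 + 0 = 3$)
$p{\left(F,K \right)} = - \frac{2 F}{9} - \frac{K}{9}$ ($p{\left(F,K \right)} = - \frac{\left(F + K\right) + F}{9} = - \frac{K + 2 F}{9} = - \frac{2 F}{9} - \frac{K}{9}$)
$B{\left(G,v \right)} = -1$ ($B{\left(G,v \right)} = -4 + 3 = -1$)
$9 \left(-3\right) b{\left(p{\left(-1,5 \right)} \right)} B{\left(9,g{\left(-3,-2 \right)} \right)} = 9 \left(-3\right) 4 \left(-1\right) = \left(-27\right) 4 \left(-1\right) = \left(-108\right) \left(-1\right) = 108$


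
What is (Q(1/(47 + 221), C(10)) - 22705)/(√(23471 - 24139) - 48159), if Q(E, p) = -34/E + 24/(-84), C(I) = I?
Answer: 10726020639/16235029643 + 445442*I*√167/16235029643 ≈ 0.66067 + 0.00035457*I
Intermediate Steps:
Q(E, p) = -2/7 - 34/E (Q(E, p) = -34/E + 24*(-1/84) = -34/E - 2/7 = -2/7 - 34/E)
(Q(1/(47 + 221), C(10)) - 22705)/(√(23471 - 24139) - 48159) = ((-2/7 - 34/(1/(47 + 221))) - 22705)/(√(23471 - 24139) - 48159) = ((-2/7 - 34/(1/268)) - 22705)/(√(-668) - 48159) = ((-2/7 - 34/1/268) - 22705)/(2*I*√167 - 48159) = ((-2/7 - 34*268) - 22705)/(-48159 + 2*I*√167) = ((-2/7 - 9112) - 22705)/(-48159 + 2*I*√167) = (-63786/7 - 22705)/(-48159 + 2*I*√167) = -222721/(7*(-48159 + 2*I*√167))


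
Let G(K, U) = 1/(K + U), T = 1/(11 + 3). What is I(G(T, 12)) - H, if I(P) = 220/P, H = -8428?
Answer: 77586/7 ≈ 11084.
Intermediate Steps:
T = 1/14 ≈ 0.071429
I(G(T, 12)) - H = 220/(1/(1/14 + 12)) - 1*(-8428) = 220/(1/(169/14)) + 8428 = 220/(14/169) + 8428 = 220*(169/14) + 8428 = 18590/7 + 8428 = 77586/7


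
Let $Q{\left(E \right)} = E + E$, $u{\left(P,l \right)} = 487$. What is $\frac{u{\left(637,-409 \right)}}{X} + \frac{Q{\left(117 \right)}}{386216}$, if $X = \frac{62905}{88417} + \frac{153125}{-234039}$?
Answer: $\frac{57236668833802107}{6721124905540} \approx 8515.9$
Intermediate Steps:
$Q{\left(E \right)} = 2 E$
$X = \frac{69610010}{1217236839}$ ($X = 62905 \cdot \frac{1}{88417} + 153125 \left(- \frac{1}{234039}\right) = \frac{62905}{88417} - \frac{153125}{234039} = \frac{69610010}{1217236839} \approx 0.057187$)
$\frac{u{\left(637,-409 \right)}}{X} + \frac{Q{\left(117 \right)}}{386216} = \frac{487}{\frac{69610010}{1217236839}} + \frac{2 \cdot 117}{386216} = 487 \cdot \frac{1217236839}{69610010} + 234 \cdot \frac{1}{386216} = \frac{592794340593}{69610010} + \frac{117}{193108} = \frac{57236668833802107}{6721124905540}$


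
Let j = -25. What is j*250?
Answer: -6250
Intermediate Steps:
j*250 = -25*250 = -6250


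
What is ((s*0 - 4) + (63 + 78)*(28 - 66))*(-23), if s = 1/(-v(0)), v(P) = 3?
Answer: 123326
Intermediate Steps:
s = -⅓ (s = 1/(-1*3) = 1/(-3) = 1*(-⅓) = -⅓ ≈ -0.33333)
((s*0 - 4) + (63 + 78)*(28 - 66))*(-23) = ((-⅓*0 - 4) + (63 + 78)*(28 - 66))*(-23) = ((0 - 4) + 141*(-38))*(-23) = (-4 - 5358)*(-23) = -5362*(-23) = 123326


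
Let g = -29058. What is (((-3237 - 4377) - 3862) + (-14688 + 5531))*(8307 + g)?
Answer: 428155383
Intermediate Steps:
(((-3237 - 4377) - 3862) + (-14688 + 5531))*(8307 + g) = (((-3237 - 4377) - 3862) + (-14688 + 5531))*(8307 - 29058) = ((-7614 - 3862) - 9157)*(-20751) = (-11476 - 9157)*(-20751) = -20633*(-20751) = 428155383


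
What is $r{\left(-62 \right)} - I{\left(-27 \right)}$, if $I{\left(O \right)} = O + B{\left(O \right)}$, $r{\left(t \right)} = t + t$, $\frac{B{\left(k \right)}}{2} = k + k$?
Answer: $11$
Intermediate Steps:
$B{\left(k \right)} = 4 k$ ($B{\left(k \right)} = 2 \left(k + k\right) = 2 \cdot 2 k = 4 k$)
$r{\left(t \right)} = 2 t$
$I{\left(O \right)} = 5 O$ ($I{\left(O \right)} = O + 4 O = 5 O$)
$r{\left(-62 \right)} - I{\left(-27 \right)} = 2 \left(-62\right) - 5 \left(-27\right) = -124 - -135 = -124 + 135 = 11$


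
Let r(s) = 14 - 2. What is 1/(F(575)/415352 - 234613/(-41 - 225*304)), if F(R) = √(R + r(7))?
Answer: 2770135617652801332032/9495913669820586385829 - 1945579577624312*√587/9495913669820586385829 ≈ 0.29171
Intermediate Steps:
r(s) = 12
F(R) = √(12 + R) (F(R) = √(R + 12) = √(12 + R))
1/(F(575)/415352 - 234613/(-41 - 225*304)) = 1/(√(12 + 575)/415352 - 234613/(-41 - 225*304)) = 1/(√587*(1/415352) - 234613/(-41 - 68400)) = 1/(√587/415352 - 234613/(-68441)) = 1/(√587/415352 - 234613*(-1/68441)) = 1/(√587/415352 + 234613/68441) = 1/(234613/68441 + √587/415352)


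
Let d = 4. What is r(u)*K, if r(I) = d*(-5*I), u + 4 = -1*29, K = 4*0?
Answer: 0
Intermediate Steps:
K = 0
u = -33 (u = -4 - 1*29 = -4 - 29 = -33)
r(I) = -20*I (r(I) = 4*(-5*I) = -20*I)
r(u)*K = -20*(-33)*0 = 660*0 = 0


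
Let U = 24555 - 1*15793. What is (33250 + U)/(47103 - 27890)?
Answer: 42012/19213 ≈ 2.1866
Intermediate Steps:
U = 8762 (U = 24555 - 15793 = 8762)
(33250 + U)/(47103 - 27890) = (33250 + 8762)/(47103 - 27890) = 42012/19213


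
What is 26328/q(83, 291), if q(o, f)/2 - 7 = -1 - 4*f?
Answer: -2194/193 ≈ -11.368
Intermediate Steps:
q(o, f) = 12 - 8*f (q(o, f) = 14 + 2*(-1 - 4*f) = 14 + (-2 - 8*f) = 12 - 8*f)
26328/q(83, 291) = 26328/(12 - 8*291) = 26328/(12 - 2328) = 26328/(-2316) = 26328*(-1/2316) = -2194/193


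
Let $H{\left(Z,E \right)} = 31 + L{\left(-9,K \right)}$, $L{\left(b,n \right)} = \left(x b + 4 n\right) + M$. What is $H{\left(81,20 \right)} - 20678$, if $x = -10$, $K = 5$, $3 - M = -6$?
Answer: $-20528$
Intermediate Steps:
$M = 9$ ($M = 3 - -6 = 3 + 6 = 9$)
$L{\left(b,n \right)} = 9 - 10 b + 4 n$ ($L{\left(b,n \right)} = \left(- 10 b + 4 n\right) + 9 = 9 - 10 b + 4 n$)
$H{\left(Z,E \right)} = 150$ ($H{\left(Z,E \right)} = 31 + \left(9 - -90 + 4 \cdot 5\right) = 31 + \left(9 + 90 + 20\right) = 31 + 119 = 150$)
$H{\left(81,20 \right)} - 20678 = 150 - 20678 = -20528$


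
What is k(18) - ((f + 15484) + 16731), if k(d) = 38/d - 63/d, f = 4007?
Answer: -652021/18 ≈ -36223.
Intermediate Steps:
k(d) = -25/d
k(18) - ((f + 15484) + 16731) = -25/18 - ((4007 + 15484) + 16731) = -25*1/18 - (19491 + 16731) = -25/18 - 1*36222 = -25/18 - 36222 = -652021/18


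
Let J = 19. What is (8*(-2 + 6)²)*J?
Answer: 2432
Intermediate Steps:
(8*(-2 + 6)²)*J = (8*(-2 + 6)²)*19 = (8*4²)*19 = (8*16)*19 = 128*19 = 2432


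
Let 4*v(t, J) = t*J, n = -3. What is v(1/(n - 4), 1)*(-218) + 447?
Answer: 6367/14 ≈ 454.79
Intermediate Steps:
v(t, J) = J*t/4 (v(t, J) = (t*J)/4 = (J*t)/4 = J*t/4)
v(1/(n - 4), 1)*(-218) + 447 = ((¼)*1/(-3 - 4))*(-218) + 447 = ((¼)*1/(-7))*(-218) + 447 = ((¼)*1*(-⅐))*(-218) + 447 = -1/28*(-218) + 447 = 109/14 + 447 = 6367/14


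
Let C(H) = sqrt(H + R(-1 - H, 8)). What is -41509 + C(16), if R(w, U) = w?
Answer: -41509 + I ≈ -41509.0 + 1.0*I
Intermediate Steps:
C(H) = I (C(H) = sqrt(H + (-1 - H)) = sqrt(-1) = I)
-41509 + C(16) = -41509 + I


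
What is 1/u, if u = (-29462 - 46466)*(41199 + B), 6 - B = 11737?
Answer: -1/2237446304 ≈ -4.4694e-10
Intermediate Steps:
B = -11731 (B = 6 - 1*11737 = 6 - 11737 = -11731)
u = -2237446304 (u = (-29462 - 46466)*(41199 - 11731) = -75928*29468 = -2237446304)
1/u = 1/(-2237446304) = -1/2237446304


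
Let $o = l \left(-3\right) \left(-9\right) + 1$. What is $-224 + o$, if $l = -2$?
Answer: $-277$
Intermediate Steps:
$o = -53$ ($o = \left(-2\right) \left(-3\right) \left(-9\right) + 1 = 6 \left(-9\right) + 1 = -54 + 1 = -53$)
$-224 + o = -224 - 53 = -277$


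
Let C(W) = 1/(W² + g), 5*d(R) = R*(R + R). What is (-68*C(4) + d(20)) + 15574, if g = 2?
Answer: 141572/9 ≈ 15730.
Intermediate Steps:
d(R) = 2*R²/5 (d(R) = (R*(R + R))/5 = (R*(2*R))/5 = (2*R²)/5 = 2*R²/5)
C(W) = 1/(2 + W²) (C(W) = 1/(W² + 2) = 1/(2 + W²))
(-68*C(4) + d(20)) + 15574 = (-68/(2 + 4²) + (⅖)*20²) + 15574 = (-68/(2 + 16) + (⅖)*400) + 15574 = (-68/18 + 160) + 15574 = (-68*1/18 + 160) + 15574 = (-34/9 + 160) + 15574 = 1406/9 + 15574 = 141572/9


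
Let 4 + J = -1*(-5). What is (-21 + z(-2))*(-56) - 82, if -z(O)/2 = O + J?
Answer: 982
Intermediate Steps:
J = 1 (J = -4 - 1*(-5) = -4 + 5 = 1)
z(O) = -2 - 2*O (z(O) = -2*(O + 1) = -2*(1 + O) = -2 - 2*O)
(-21 + z(-2))*(-56) - 82 = (-21 + (-2 - 2*(-2)))*(-56) - 82 = (-21 + (-2 + 4))*(-56) - 82 = (-21 + 2)*(-56) - 82 = -19*(-56) - 82 = 1064 - 82 = 982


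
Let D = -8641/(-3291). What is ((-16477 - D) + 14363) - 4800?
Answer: -22762615/3291 ≈ -6916.6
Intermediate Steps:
D = 8641/3291 (D = -8641*(-1/3291) = 8641/3291 ≈ 2.6256)
((-16477 - D) + 14363) - 4800 = ((-16477 - 1*8641/3291) + 14363) - 4800 = ((-16477 - 8641/3291) + 14363) - 4800 = (-54234448/3291 + 14363) - 4800 = -6965815/3291 - 4800 = -22762615/3291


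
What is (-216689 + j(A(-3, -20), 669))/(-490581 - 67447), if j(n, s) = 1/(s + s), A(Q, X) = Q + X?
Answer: 289929881/746641464 ≈ 0.38831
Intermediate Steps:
j(n, s) = 1/(2*s)
(-216689 + j(A(-3, -20), 669))/(-490581 - 67447) = (-216689 + (½)/669)/(-490581 - 67447) = (-216689 + (½)*(1/669))/(-558028) = (-216689 + 1/1338)*(-1/558028) = -289929881/1338*(-1/558028) = 289929881/746641464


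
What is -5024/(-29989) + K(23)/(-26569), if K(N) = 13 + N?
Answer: 132403052/796777741 ≈ 0.16617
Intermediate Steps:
-5024/(-29989) + K(23)/(-26569) = -5024/(-29989) + (13 + 23)/(-26569) = -5024*(-1/29989) + 36*(-1/26569) = 5024/29989 - 36/26569 = 132403052/796777741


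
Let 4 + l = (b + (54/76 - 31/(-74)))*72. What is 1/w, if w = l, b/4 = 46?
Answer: 703/9367700 ≈ 7.5045e-5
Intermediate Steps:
b = 184 (b = 4*46 = 184)
l = 9367700/703 (l = -4 + (184 + (54/76 - 31/(-74)))*72 = -4 + (184 + (54*(1/76) - 31*(-1/74)))*72 = -4 + (184 + (27/38 + 31/74))*72 = -4 + (184 + 794/703)*72 = -4 + (130146/703)*72 = -4 + 9370512/703 = 9367700/703 ≈ 13325.)
w = 9367700/703 ≈ 13325.
1/w = 1/(9367700/703) = 703/9367700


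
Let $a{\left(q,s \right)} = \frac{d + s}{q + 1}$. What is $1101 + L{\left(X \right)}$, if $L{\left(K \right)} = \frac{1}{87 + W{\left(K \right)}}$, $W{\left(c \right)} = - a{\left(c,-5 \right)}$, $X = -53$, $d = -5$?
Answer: $\frac{2484983}{2257} \approx 1101.0$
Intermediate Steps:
$a{\left(q,s \right)} = \frac{-5 + s}{1 + q}$ ($a{\left(q,s \right)} = \frac{-5 + s}{q + 1} = \frac{-5 + s}{1 + q}$)
$W{\left(c \right)} = \frac{10}{1 + c}$ ($W{\left(c \right)} = - \frac{-5 - 5}{1 + c} = - \frac{-10}{1 + c} = \frac{10}{1 + c}$)
$L{\left(K \right)} = \frac{1}{87 + \frac{10}{1 + K}}$
$1101 + L{\left(X \right)} = 1101 + \frac{1 - 53}{97 + 87 \left(-53\right)} = 1101 + \frac{1}{97 - 4611} \left(-52\right) = 1101 + \frac{1}{-4514} \left(-52\right) = 1101 - - \frac{26}{2257} = 1101 + \frac{26}{2257} = \frac{2484983}{2257}$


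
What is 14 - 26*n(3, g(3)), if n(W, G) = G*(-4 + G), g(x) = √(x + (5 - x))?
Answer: -116 + 104*√5 ≈ 116.55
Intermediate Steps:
g(x) = √5
14 - 26*n(3, g(3)) = 14 - 26*√5*(-4 + √5)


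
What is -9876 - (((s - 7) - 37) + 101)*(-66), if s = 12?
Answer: -5322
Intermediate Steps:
-9876 - (((s - 7) - 37) + 101)*(-66) = -9876 - (((12 - 7) - 37) + 101)*(-66) = -9876 - ((5 - 37) + 101)*(-66) = -9876 - (-32 + 101)*(-66) = -9876 - 69*(-66) = -9876 - 1*(-4554) = -9876 + 4554 = -5322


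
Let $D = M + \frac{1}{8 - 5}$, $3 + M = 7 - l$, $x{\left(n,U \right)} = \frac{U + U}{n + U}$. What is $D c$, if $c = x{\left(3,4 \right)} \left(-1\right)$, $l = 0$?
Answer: $- \frac{104}{21} \approx -4.9524$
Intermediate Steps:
$x{\left(n,U \right)} = \frac{2 U}{U + n}$
$M = 4$ ($M = -3 + \left(7 - 0\right) = -3 + \left(7 + 0\right) = -3 + 7 = 4$)
$D = \frac{13}{3}$ ($D = 4 + \frac{1}{8 - 5} = 4 + \frac{1}{3} = \frac{13}{3} \approx 4.3333$)
$c = - \frac{8}{7}$ ($c = 2 \cdot 4 \frac{1}{4 + 3} \left(-1\right) = 2 \cdot 4 \cdot \frac{1}{7} \left(-1\right) = \frac{8}{7} \left(-1\right) = - \frac{8}{7} \approx -1.1429$)
$D c = \frac{13}{3} \left(- \frac{8}{7}\right) = - \frac{104}{21}$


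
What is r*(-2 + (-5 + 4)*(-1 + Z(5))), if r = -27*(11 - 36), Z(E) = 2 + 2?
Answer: -3375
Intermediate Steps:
Z(E) = 4
r = 675 (r = -27*(-25) = 675)
r*(-2 + (-5 + 4)*(-1 + Z(5))) = 675*(-2 + (-5 + 4)*(-1 + 4)) = 675*(-2 - 1*3) = 675*(-2 - 3) = 675*(-5) = -3375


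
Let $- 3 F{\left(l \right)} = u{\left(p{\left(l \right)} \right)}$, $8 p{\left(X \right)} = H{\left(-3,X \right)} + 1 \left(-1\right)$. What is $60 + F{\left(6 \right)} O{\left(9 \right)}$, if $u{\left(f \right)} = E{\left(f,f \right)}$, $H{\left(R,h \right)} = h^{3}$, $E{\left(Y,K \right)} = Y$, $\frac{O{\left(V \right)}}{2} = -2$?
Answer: $\frac{575}{6} \approx 95.833$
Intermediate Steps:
$O{\left(V \right)} = -4$ ($O{\left(V \right)} = 2 \left(-2\right) = -4$)
$p{\left(X \right)} = - \frac{1}{8} + \frac{X^{3}}{8}$ ($p{\left(X \right)} = \frac{X^{3} + 1 \left(-1\right)}{8} = \frac{X^{3} - 1}{8} = \frac{-1 + X^{3}}{8} = - \frac{1}{8} + \frac{X^{3}}{8}$)
$u{\left(f \right)} = f$
$F{\left(l \right)} = \frac{1}{24} - \frac{l^{3}}{24}$ ($F{\left(l \right)} = - \frac{- \frac{1}{8} + \frac{l^{3}}{8}}{3} = \frac{1}{24} - \frac{l^{3}}{24}$)
$60 + F{\left(6 \right)} O{\left(9 \right)} = 60 + \left(\frac{1}{24} - \frac{6^{3}}{24}\right) \left(-4\right) = 60 + \left(\frac{1}{24} - 9\right) \left(-4\right) = 60 - - \frac{215}{6} = 60 + \frac{215}{6} = \frac{575}{6}$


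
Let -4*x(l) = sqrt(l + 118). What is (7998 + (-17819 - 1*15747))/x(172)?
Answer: 51136*sqrt(290)/145 ≈ 6005.6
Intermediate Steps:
x(l) = -sqrt(118 + l)/4 (x(l) = -sqrt(l + 118)/4 = -sqrt(118 + l)/4)
(7998 + (-17819 - 1*15747))/x(172) = (7998 + (-17819 - 1*15747))/((-sqrt(118 + 172)/4)) = (7998 + (-17819 - 15747))/((-sqrt(290)/4)) = (7998 - 33566)*(-2*sqrt(290)/145) = -(-51136)*sqrt(290)/145 = 51136*sqrt(290)/145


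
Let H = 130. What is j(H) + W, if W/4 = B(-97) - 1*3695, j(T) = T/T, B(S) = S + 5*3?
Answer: -15107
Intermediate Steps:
B(S) = 15 + S (B(S) = S + 15 = 15 + S)
j(T) = 1
W = -15108 (W = 4*((15 - 97) - 1*3695) = 4*(-82 - 3695) = 4*(-3777) = -15108)
j(H) + W = 1 - 15108 = -15107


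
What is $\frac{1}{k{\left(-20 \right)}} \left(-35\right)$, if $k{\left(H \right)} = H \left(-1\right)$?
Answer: $- \frac{7}{4} \approx -1.75$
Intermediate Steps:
$k{\left(H \right)} = - H$
$\frac{1}{k{\left(-20 \right)}} \left(-35\right) = \frac{1}{\left(-1\right) \left(-20\right)} \left(-35\right) = \frac{1}{20} \left(-35\right) = - \frac{7}{4}$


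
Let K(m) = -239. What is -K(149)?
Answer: 239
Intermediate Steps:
-K(149) = -1*(-239) = 239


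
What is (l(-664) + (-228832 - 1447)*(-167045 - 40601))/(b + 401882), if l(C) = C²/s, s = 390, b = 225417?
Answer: 9324220301078/122323305 ≈ 76226.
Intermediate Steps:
l(C) = C²/390
(l(-664) + (-228832 - 1447)*(-167045 - 40601))/(b + 401882) = ((1/390)*(-664)² + (-228832 - 1447)*(-167045 - 40601))/(225417 + 401882) = ((1/390)*440896 - 230279*(-207646))/627299 = (220448/195 + 47816513234)*(1/627299) = (9324220301078/195)*(1/627299) = 9324220301078/122323305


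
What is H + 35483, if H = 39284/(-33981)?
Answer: 1205708539/33981 ≈ 35482.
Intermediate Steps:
H = -39284/33981 (H = 39284*(-1/33981) = -39284/33981 ≈ -1.1561)
H + 35483 = -39284/33981 + 35483 = 1205708539/33981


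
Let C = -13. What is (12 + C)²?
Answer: 1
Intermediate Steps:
(12 + C)² = (12 - 13)² = (-1)² = 1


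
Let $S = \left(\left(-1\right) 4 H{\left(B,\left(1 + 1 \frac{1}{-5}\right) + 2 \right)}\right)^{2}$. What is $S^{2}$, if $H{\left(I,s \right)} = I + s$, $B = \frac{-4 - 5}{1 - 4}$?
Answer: $\frac{181063936}{625} \approx 2.897 \cdot 10^{5}$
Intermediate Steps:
$B = 3$ ($B = - \frac{9}{-3} = \left(-9\right) \left(- \frac{1}{3}\right) = 3$)
$S = \frac{13456}{25}$ ($S = \left(\left(-1\right) 4 \left(3 + \left(\left(1 + 1 \frac{1}{-5}\right) + 2\right)\right)\right)^{2} = \left(- 4 \left(3 + \left(\left(1 + 1 \left(- \frac{1}{5}\right)\right) + 2\right)\right)\right)^{2} = \left(- 4 \left(3 + \left(\left(1 - \frac{1}{5}\right) + 2\right)\right)\right)^{2} = \left(- 4 \left(3 + \left(\frac{4}{5} + 2\right)\right)\right)^{2} = \left(- 4 \left(3 + \frac{14}{5}\right)\right)^{2} = \left(\left(-4\right) \frac{29}{5}\right)^{2} = \left(- \frac{116}{5}\right)^{2} = \frac{13456}{25} \approx 538.24$)
$S^{2} = \left(\frac{13456}{25}\right)^{2} = \frac{181063936}{625}$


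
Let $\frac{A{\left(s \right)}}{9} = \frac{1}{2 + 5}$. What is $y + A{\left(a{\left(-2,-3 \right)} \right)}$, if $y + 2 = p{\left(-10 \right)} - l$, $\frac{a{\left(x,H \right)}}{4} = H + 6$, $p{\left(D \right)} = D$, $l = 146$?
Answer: $- \frac{1097}{7} \approx -156.71$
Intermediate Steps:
$a{\left(x,H \right)} = 24 + 4 H$ ($a{\left(x,H \right)} = 4 \left(H + 6\right) = 4 \left(6 + H\right) = 24 + 4 H$)
$y = -158$ ($y = -2 - 156 = -158$)
$A{\left(s \right)} = \frac{9}{7}$ ($A{\left(s \right)} = \frac{9}{2 + 5} = \frac{9}{7}$)
$y + A{\left(a{\left(-2,-3 \right)} \right)} = -158 + \frac{9}{7} = - \frac{1097}{7}$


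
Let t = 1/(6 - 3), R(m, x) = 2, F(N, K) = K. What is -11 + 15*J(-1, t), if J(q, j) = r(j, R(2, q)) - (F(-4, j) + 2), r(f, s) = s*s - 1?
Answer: -1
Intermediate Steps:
r(f, s) = -1 + s² (r(f, s) = s² - 1 = -1 + s²)
t = ⅓ (t = 1/3 = ⅓ ≈ 0.33333)
J(q, j) = 1 - j (J(q, j) = (-1 + 2²) - (j + 2) = (-1 + 4) - (2 + j) = 3 + (-2 - j) = 1 - j)
-11 + 15*J(-1, t) = -11 + 15*(1 - 1*⅓) = -11 + 15*(1 - ⅓) = -11 + 15*(⅔) = -11 + 10 = -1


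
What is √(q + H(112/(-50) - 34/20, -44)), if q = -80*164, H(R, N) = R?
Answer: I*√1312394/10 ≈ 114.56*I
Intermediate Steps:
q = -13120
√(q + H(112/(-50) - 34/20, -44)) = √(-13120 + (112/(-50) - 34/20)) = √(-13120 + (112*(-1/50) - 34*1/20)) = √(-13120 + (-56/25 - 17/10)) = √(-13120 - 197/50) = √(-656197/50) = I*√1312394/10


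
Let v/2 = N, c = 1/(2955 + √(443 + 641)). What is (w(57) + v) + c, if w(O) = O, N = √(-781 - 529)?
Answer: 497666592/8730941 - 2*√271/8730941 + 2*I*√1310 ≈ 57.0 + 72.388*I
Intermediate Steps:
N = I*√1310 (N = √(-1310) = I*√1310 ≈ 36.194*I)
c = 1/(2955 + 2*√271) (c = 1/(2955 + √1084) = 1/(2955 + 2*√271) ≈ 0.00033468)
v = 2*I*√1310 (v = 2*(I*√1310) = 2*I*√1310 ≈ 72.388*I)
(w(57) + v) + c = (57 + 2*I*√1310) + (2955/8730941 - 2*√271/8730941) = 497666592/8730941 - 2*√271/8730941 + 2*I*√1310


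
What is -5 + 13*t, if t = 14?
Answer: 177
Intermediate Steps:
-5 + 13*t = -5 + 13*14 = -5 + 182 = 177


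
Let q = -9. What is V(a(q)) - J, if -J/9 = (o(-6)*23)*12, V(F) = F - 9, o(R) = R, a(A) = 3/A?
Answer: -44740/3 ≈ -14913.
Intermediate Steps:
V(F) = -9 + F
J = 14904 (J = -9*(-6*23)*12 = -(-1242)*12 = -9*(-1656) = 14904)
V(a(q)) - J = (-9 + 3/(-9)) - 1*14904 = (-9 + 3*(-⅑)) - 14904 = (-9 - ⅓) - 14904 = -28/3 - 14904 = -44740/3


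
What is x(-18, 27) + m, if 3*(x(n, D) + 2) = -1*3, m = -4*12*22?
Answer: -1059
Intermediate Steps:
m = -1056 (m = -48*22 = -1056)
x(n, D) = -3 (x(n, D) = -2 + (-1*3)/3 = -2 + (⅓)*(-3) = -2 - 1 = -3)
x(-18, 27) + m = -3 - 1056 = -1059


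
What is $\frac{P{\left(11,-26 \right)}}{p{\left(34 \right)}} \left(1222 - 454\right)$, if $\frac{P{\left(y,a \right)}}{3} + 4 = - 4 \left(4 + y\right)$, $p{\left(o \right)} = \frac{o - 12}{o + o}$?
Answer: $- \frac{5013504}{11} \approx -4.5577 \cdot 10^{5}$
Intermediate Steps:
$p{\left(o \right)} = \frac{-12 + o}{2 o}$
$P{\left(y,a \right)} = -60 - 12 y$ ($P{\left(y,a \right)} = -12 + 3 \left(- 4 \left(4 + y\right)\right) = -12 + 3 \left(-16 - 4 y\right) = -12 - \left(48 + 12 y\right) = -60 - 12 y$)
$\frac{P{\left(11,-26 \right)}}{p{\left(34 \right)}} \left(1222 - 454\right) = \frac{-60 - 132}{\frac{1}{2} \cdot \frac{1}{34} \left(-12 + 34\right)} \left(1222 - 454\right) = \frac{-60 - 132}{\frac{1}{2} \cdot \frac{1}{34} \cdot 22} \cdot 768 = - \frac{192}{\frac{11}{34}} \cdot 768 = \left(-192\right) \frac{34}{11} \cdot 768 = \left(- \frac{6528}{11}\right) 768 = - \frac{5013504}{11}$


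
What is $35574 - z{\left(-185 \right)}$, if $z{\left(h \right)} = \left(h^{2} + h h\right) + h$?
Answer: $-32691$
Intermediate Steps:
$z{\left(h \right)} = h + 2 h^{2}$ ($z{\left(h \right)} = \left(h^{2} + h^{2}\right) + h = 2 h^{2} + h = h + 2 h^{2}$)
$35574 - z{\left(-185 \right)} = 35574 - - 185 \left(1 + 2 \left(-185\right)\right) = 35574 - - 185 \left(1 - 370\right) = 35574 - \left(-185\right) \left(-369\right) = 35574 - 68265 = -32691$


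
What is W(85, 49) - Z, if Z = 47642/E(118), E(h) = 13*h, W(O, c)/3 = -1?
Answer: -26122/767 ≈ -34.057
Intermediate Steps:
W(O, c) = -3 (W(O, c) = 3*(-1) = -3)
Z = 23821/767 (Z = 47642/((13*118)) = 47642/1534 = 47642*(1/1534) = 23821/767 ≈ 31.057)
W(85, 49) - Z = -3 - 1*23821/767 = -3 - 23821/767 = -26122/767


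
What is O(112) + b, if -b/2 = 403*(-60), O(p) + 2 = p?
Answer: 48470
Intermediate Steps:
O(p) = -2 + p
b = 48360 (b = -806*(-60) = -2*(-24180) = 48360)
O(112) + b = (-2 + 112) + 48360 = 110 + 48360 = 48470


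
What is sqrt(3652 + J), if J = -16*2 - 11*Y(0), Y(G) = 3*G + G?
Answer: 2*sqrt(905) ≈ 60.166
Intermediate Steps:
Y(G) = 4*G
J = -32 (J = -16*2 - 44*0 = -32 - 11*0 = -32 + 0 = -32)
sqrt(3652 + J) = sqrt(3652 - 32) = sqrt(3620) = 2*sqrt(905)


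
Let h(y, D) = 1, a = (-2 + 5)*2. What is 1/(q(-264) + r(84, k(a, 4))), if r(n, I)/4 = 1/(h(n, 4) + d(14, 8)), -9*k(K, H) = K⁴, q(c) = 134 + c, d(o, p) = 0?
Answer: -1/126 ≈ -0.0079365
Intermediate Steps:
a = 6 (a = 3*2 = 6)
k(K, H) = -K⁴/9
r(n, I) = 4 (r(n, I) = 4/(1 + 0) = 4/1 = 4*1 = 4)
1/(q(-264) + r(84, k(a, 4))) = 1/((134 - 264) + 4) = 1/(-130 + 4) = 1/(-126) = -1/126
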